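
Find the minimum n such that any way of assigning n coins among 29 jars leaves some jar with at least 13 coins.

349

With 348 coins one could put exactly 12 in each of the 29 jars, and no jar would reach 13.
One more coin must land in a jar that already has 12, giving it 13.
So 29 × 12 + 1 = 349 coins are required.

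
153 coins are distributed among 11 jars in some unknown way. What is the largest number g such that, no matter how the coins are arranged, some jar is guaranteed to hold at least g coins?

Pigeonhole: the 11 jars are the holes and the 153 coins are the pigeons.
If every jar held at most 13 coins, the total would be at most 11 × 13 = 143, which is less than 153.
So some jar holds at least ⌈153/11⌉ = 14 coins.

14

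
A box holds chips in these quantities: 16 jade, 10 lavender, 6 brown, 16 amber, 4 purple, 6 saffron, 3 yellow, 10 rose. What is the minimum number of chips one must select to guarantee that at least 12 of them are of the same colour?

An adversary could hand out at most 11 chips per colour (6 colours run out sooner): 11 + 10 + 6 + 11 + 4 + 6 + 3 + 10 = 61 chips and still no colour has 12.
Pigeonhole: one more chip lands in a colour already at 11, so 62 draws are enough and 61 are not.

62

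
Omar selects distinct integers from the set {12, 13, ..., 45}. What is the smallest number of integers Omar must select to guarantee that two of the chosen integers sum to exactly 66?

23

A set avoiding the sum 66 can contain at most one of each pair {x, 66−x}, plus the 10 elements whose complement lies outside the range or equal to its own complement.
The integers 12, …, 33 (22 of them) are such a set: any two sum to at least 12+13 = 25 and at most 32+33 = 65 < 66.
Any 23rd integer completes one of the 12 pairs, so 23 choices force a sum of 66.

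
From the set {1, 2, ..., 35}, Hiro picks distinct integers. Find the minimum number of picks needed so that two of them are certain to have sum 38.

20

A set avoiding the sum 38 can contain at most one of each pair {x, 38−x}, plus the 3 elements whose complement lies outside the range or equal to its own complement.
The integers 1, …, 19 (19 of them) are such a set: any two sum to at least 1+2 = 3 and at most 18+19 = 37 < 38.
Any 20th integer completes one of the 16 pairs, so 20 choices force a sum of 38.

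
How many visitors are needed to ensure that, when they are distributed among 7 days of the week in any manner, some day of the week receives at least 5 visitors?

29

With 28 visitors one could put exactly 4 in each of the 7 days of the week, and no day of the week would reach 5.
By pigeonhole, one more visitor must land in a day of the week that already has 4, giving it 5.
So 7 × 4 + 1 = 29 visitors are required.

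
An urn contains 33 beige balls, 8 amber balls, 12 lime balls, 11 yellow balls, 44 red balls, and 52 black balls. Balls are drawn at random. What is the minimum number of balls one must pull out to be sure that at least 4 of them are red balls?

120

In the worst case for collecting red balls, every non-red ball comes out first.
There are 33 + 8 + 12 + 11 + 52 = 116 non-red balls altogether.
After those, each further ball must be red, so 116 + 4 = 120 draws guarantee 4 red balls.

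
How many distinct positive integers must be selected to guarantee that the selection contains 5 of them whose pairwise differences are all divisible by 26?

Integers whose pairwise differences are multiples of 26 are exactly those sharing a remainder mod 26. The 26 residue classes mod 26 are the pigeonholes.
With 104 integers one could put 4 in each residue class and have no class reach 5.
The 105th integer pushes some class to 5, so 26·4 + 1 = 105.

105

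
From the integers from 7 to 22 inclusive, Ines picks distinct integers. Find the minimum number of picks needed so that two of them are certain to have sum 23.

12

Group the elements by complementary pair {x, 23−x}: {7,16}, {8,15}, {9,14}, …, giving 5 two-element pairs and 6 integers whose partner 23−x falls outside [7,22].
Treating each of those 11 groups as a pigeonhole, one can pick one integer per group — 11 integers — with no two summing to 23.
The 12th integer lands in an occupied pair, forcing a sum of 23.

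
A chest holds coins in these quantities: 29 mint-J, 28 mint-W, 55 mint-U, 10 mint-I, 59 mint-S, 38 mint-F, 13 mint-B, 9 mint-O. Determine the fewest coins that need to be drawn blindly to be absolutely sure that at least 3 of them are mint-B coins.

In the worst case for collecting mint-B coins, every non-mint-B coin comes out first.
There are 29 + 28 + 55 + 10 + 59 + 38 + 9 = 228 non-mint-B coins altogether.
After those, each further coin must be mint-B, so 228 + 3 = 231 draws guarantee 3 mint-B coins.

231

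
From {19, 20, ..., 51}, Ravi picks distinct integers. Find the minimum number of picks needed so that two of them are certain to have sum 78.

A set avoiding the sum 78 can contain at most one of each pair {x, 78−x}, plus the 9 elements whose complement lies outside the range or equal to its own complement.
The integers 19, …, 39 (21 of them) are such a set: any two sum to at least 19+20 = 39 and at most 38+39 = 77 < 78.
Pigeonhole: any 22nd integer completes one of the 12 pairs, so 22 choices force a sum of 78.

22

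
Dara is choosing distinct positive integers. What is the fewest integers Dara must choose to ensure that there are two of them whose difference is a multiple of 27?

28

Integers whose pairwise differences are multiples of 27 are exactly those sharing a remainder mod 27. The 27 residue classes mod 27 are the pigeonholes.
With 27 integers one could put 1 in each residue class and have no class reach 2.
The 28th integer pushes some class to 2, so 27·1 + 1 = 28.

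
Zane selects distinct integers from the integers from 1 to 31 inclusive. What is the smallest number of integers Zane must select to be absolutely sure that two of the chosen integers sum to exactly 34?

Two chosen integers sum to 34 exactly when both halves of some pair {x, 34−x} with 3 ≤ x ≤ 34−x ≤ 31 are chosen — 14 such pairs.
The remaining 3 elements (those with no distinct partner in range) can never complete a 34-sum, so the worst case takes all of them and one from each pair: 3 + 14 = 17.
The 18th integer has to be the second member of some pair, so 17 + 1 = 18.

18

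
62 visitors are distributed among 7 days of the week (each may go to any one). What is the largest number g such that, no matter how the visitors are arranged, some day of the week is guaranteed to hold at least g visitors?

The 7 days of the week are the holes and the 62 visitors are the pigeons.
If every day of the week held at most 8 visitors, the total would be at most 7 × 8 = 56, which is less than 62.
So some day of the week holds at least ⌈62/7⌉ = 9 visitors.

9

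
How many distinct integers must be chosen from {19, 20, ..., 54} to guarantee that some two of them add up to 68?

Group the elements by complementary pair {x, 68−x}: {19,49}, {20,48}, {21,47}, …, giving 15 two-element pairs, the single value 34 (it cannot pair with itself since the integers are distinct), and 5 integers whose partner 68−x falls outside [19,54].
Treating each of those 21 groups as a pigeonhole, one can pick one integer per group — 21 integers — with no two summing to 68.
The 22nd integer lands in an occupied pair, forcing a sum of 68.

22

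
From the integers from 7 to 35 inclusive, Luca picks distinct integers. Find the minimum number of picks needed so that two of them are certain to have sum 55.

Two chosen integers sum to 55 exactly when both halves of some pair {x, 55−x} with 20 ≤ x ≤ 55−x ≤ 35 are chosen — 8 such pairs.
The remaining 13 elements (those with no distinct partner in range) can never complete a 55-sum, so the worst case takes all of them and one from each pair: 13 + 8 = 21.
The 22nd integer has to be the second member of some pair, so 21 + 1 = 22.

22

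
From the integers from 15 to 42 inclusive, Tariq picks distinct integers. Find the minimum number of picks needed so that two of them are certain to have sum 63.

18

Two chosen integers sum to 63 exactly when both halves of some pair {x, 63−x} with 21 ≤ x ≤ 63−x ≤ 42 are chosen — 11 such pairs.
The remaining 6 elements (those with no distinct partner in range) can never complete a 63-sum, so the worst case takes all of them and one from each pair: 6 + 11 = 17.
The 18th integer has to be the second member of some pair, so 17 + 1 = 18.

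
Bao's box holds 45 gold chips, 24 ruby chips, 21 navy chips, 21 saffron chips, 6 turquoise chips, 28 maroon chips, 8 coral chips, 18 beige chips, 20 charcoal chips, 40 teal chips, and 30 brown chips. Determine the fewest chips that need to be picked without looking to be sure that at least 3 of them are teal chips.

224

In the worst case for collecting teal chips, every non-teal chip comes out first.
There are 45 + 24 + 21 + 21 + 6 + 28 + 8 + 18 + 20 + 30 = 221 non-teal chips altogether.
After those, each further chip must be teal, so 221 + 3 = 224 draws guarantee 3 teal chips.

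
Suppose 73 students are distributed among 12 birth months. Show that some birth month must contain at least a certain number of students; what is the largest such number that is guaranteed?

The 12 birth months are the holes and the 73 students are the pigeons.
If every birth month held at most 6 students, the total would be at most 12 × 6 = 72, which is less than 73.
So some birth month holds at least ⌈73/12⌉ = 7 students.

7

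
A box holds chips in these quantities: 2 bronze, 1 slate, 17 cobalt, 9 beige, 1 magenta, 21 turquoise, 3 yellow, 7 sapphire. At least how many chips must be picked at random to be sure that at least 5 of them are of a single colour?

An adversary could hand out at most 4 chips per colour (4 colours run out sooner): 2 + 1 + 4 + 4 + 1 + 4 + 3 + 4 = 23 chips and still no colour has 5.
One more chip lands in a colour already at 4, so 24 draws are enough and 23 are not.

24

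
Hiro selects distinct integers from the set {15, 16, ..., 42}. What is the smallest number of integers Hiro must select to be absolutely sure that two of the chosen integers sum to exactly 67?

A set avoiding the sum 67 can contain at most one of each pair {x, 67−x}, plus the 10 elements whose complement lies outside the range.
The integers 15, …, 33 (19 of them) are such a set: any two sum to at least 15+16 = 31 and at most 32+33 = 65 < 67.
By pigeonhole, any 20th integer completes one of the 9 pairs, so 20 choices force a sum of 67.

20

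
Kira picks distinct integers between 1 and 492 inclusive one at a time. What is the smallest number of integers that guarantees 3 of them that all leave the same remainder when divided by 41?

Pigeonhole: the 41 residue classes mod 41 are the pigeonholes.
With 82 integers one could put 2 in each residue class and have no class reach 3.
The 83rd integer pushes some class to 3, so 41·2 + 1 = 83.

83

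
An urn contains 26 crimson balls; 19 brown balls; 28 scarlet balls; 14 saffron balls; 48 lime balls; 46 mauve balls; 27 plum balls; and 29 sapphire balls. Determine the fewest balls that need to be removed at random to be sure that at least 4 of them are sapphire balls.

In the worst case for collecting sapphire balls, every non-sapphire ball comes out first.
There are 26 + 19 + 28 + 14 + 48 + 46 + 27 = 208 non-sapphire balls altogether.
After those, each further ball must be sapphire, so 208 + 4 = 212 draws guarantee 4 sapphire balls.

212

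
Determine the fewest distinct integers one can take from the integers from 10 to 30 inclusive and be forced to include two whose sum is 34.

Group the elements by complementary pair {x, 34−x}: {10,24}, {11,23}, {12,22}, …, giving 7 two-element pairs, the single value 17 (it cannot pair with itself since the integers are distinct), and 6 integers whose partner 34−x falls outside [10,30].
By pigeonhole, treating each of those 14 groups as a pigeonhole, one can pick one integer per group — 14 integers — with no two summing to 34.
The 15th integer lands in an occupied pair, forcing a sum of 34.

15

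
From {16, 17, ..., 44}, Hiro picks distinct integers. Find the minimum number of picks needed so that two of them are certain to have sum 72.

Two chosen integers sum to 72 exactly when both halves of some pair {x, 72−x} with 28 ≤ x ≤ 72−x ≤ 44 are chosen — 8 such pairs.
The remaining 13 elements (those with no distinct partner in range) can never complete a 72-sum, so the worst case takes all of them and one from each pair: 13 + 8 = 21.
The 22nd integer has to be the second member of some pair, so 21 + 1 = 22.

22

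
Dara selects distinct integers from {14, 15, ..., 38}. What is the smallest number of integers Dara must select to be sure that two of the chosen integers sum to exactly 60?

18

Two chosen integers sum to 60 exactly when both halves of some pair {x, 60−x} with 22 ≤ x ≤ 60−x ≤ 38 are chosen — 8 such pairs.
The remaining 9 elements (those with no distinct partner in range) can never complete a 60-sum, so the worst case takes all of them and one from each pair: 9 + 8 = 17.
The 18th integer has to be the second member of some pair, so 17 + 1 = 18.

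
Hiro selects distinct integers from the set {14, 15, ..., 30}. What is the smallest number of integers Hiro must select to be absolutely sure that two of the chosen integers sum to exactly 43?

10

A set avoiding the sum 43 can contain at most one of each pair {x, 43−x}, plus the 1 element whose complement lies outside the range.
The integers 22, …, 30 (9 of them) are such a set: any two sum to at least 22+23 = 45 > 43.
By pigeonhole, any 10th integer completes one of the 8 pairs, so 10 choices force a sum of 43.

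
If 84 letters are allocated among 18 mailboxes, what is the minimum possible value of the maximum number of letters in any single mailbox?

5

The 18 mailboxes are the holes and the 84 letters are the pigeons.
If every mailbox held at most 4 letters, the total would be at most 18 × 4 = 72, which is less than 84.
So some mailbox holds at least ⌈84/18⌉ = 5 letters.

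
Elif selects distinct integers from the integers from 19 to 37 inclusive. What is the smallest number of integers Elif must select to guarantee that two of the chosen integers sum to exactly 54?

Group the elements by complementary pair {x, 54−x}: {19,35}, {20,34}, {21,33}, …, giving 8 two-element pairs, the single value 27 (it cannot pair with itself since the integers are distinct), and 2 integers whose partner 54−x falls outside [19,37].
By the pigeonhole principle, treating each of those 11 groups as a pigeonhole, one can pick one integer per group — 11 integers — with no two summing to 54.
The 12th integer lands in an occupied pair, forcing a sum of 54.

12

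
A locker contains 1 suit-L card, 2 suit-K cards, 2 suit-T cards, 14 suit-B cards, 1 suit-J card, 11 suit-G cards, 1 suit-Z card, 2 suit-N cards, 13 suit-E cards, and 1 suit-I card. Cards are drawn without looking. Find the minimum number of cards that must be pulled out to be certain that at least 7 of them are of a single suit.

29

An adversary could hand out at most 6 cards per suit (7 suits run out sooner): 1 + 2 + 2 + 6 + 1 + 6 + 1 + 2 + 6 + 1 = 28 cards and still no suit has 7.
By the pigeonhole principle, one more card lands in a suit already at 6, so 29 draws are enough and 28 are not.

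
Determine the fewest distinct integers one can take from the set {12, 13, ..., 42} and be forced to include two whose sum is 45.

Group the elements by complementary pair {x, 45−x}: {12,33}, {13,32}, {14,31}, …, giving 11 two-element pairs and 9 integers whose partner 45−x falls outside [12,42].
By the pigeonhole principle, treating each of those 20 groups as a pigeonhole, one can pick one integer per group — 20 integers — with no two summing to 45.
The 21st integer lands in an occupied pair, forcing a sum of 45.

21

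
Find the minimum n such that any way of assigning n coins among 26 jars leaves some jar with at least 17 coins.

With 416 coins one could put exactly 16 in each of the 26 jars, and no jar would reach 17.
By the pigeonhole principle, one more coin must land in a jar that already has 16, giving it 17.
So 26 × 16 + 1 = 417 coins are required.

417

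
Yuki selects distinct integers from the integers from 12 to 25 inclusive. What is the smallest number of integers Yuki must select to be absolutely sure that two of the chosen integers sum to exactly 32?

11

A set avoiding the sum 32 can contain at most one of each pair {x, 32−x}, plus the 6 elements whose complement lies outside the range or equal to its own complement.
The integers 16, …, 25 (10 of them) are such a set: any two sum to at least 16+17 = 33 > 32.
By the pigeonhole principle, any 11th integer completes one of the 4 pairs, so 11 choices force a sum of 32.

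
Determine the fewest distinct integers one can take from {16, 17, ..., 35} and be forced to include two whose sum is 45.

Two chosen integers sum to 45 exactly when both halves of some pair {x, 45−x} with 16 ≤ x ≤ 45−x ≤ 29 are chosen — 7 such pairs.
The remaining 6 elements (those with no distinct partner in range) can never complete a 45-sum, so the worst case takes all of them and one from each pair: 6 + 7 = 13.
By pigeonhole, the 14th integer has to be the second member of some pair, so 13 + 1 = 14.

14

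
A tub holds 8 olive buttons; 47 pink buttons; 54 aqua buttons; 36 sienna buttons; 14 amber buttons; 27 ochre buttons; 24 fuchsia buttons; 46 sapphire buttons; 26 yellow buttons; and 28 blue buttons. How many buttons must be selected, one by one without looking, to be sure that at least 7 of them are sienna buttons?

In the worst case for collecting sienna buttons, every non-sienna button comes out first.
There are 8 + 47 + 54 + 14 + 27 + 24 + 46 + 26 + 28 = 274 non-sienna buttons altogether.
After those, each further button must be sienna, so 274 + 7 = 281 draws guarantee 7 sienna buttons.

281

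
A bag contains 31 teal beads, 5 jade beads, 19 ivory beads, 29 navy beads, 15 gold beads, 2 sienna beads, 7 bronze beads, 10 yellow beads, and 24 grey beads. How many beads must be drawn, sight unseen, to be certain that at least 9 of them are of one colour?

63

An adversary could hand out at most 8 beads per colour (jade, sienna, bronze run out sooner): 8 + 5 + 8 + 8 + 8 + 2 + 7 + 8 + 8 = 62 beads and still no colour has 9.
One more bead lands in a colour already at 8, so 63 draws are enough and 62 are not.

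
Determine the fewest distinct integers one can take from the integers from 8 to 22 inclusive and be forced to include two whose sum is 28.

10

Group the elements by complementary pair {x, 28−x}: {8,20}, {9,19}, {10,18}, …, giving 6 two-element pairs; the single value 14 (it cannot pair with itself since the integers are distinct); and 2 integers whose partner 28−x falls outside [8,22].
By the pigeonhole principle, treating each of those 9 groups as a pigeonhole, one can pick one integer per group — 9 integers — with no two summing to 28.
The 10th integer lands in an occupied pair, forcing a sum of 28.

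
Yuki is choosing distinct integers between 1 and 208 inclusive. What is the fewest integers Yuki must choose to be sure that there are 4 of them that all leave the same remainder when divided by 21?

By pigeonhole, the 21 residue classes mod 21 are the pigeonholes.
With 63 integers one could put 3 in each residue class and have no class reach 4.
The 64th integer pushes some class to 4, so 21·3 + 1 = 64.

64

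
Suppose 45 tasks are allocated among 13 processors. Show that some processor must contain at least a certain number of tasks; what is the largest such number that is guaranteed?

By the pigeonhole principle, the 13 processors are the holes and the 45 tasks are the pigeons.
If every processor held at most 3 tasks, the total would be at most 13 × 3 = 39, which is less than 45.
So some processor holds at least ⌈45/13⌉ = 4 tasks.

4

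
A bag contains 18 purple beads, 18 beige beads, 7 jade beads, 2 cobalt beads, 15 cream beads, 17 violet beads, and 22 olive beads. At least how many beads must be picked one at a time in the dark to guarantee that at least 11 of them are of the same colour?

The 7 colours are the holes; the beads drawn are the pigeons.
To avoid 11 of any one colour, the worst case takes at most 10 of each colour, or every bead of a colour that has fewer than 10.
That gives 10 + 10 + 7 + 2 + 10 + 10 + 10 = 59 beads with no colour reaching 11.
The next bead forces some colour to 11, so 59 + 1 = 60.

60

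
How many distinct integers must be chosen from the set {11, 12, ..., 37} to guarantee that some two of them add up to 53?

Two chosen integers sum to 53 exactly when both halves of some pair {x, 53−x} with 16 ≤ x ≤ 53−x ≤ 37 are chosen — 11 such pairs.
The remaining 5 elements (those with no distinct partner in range) can never complete a 53-sum, so the worst case takes all of them and one from each pair: 5 + 11 = 16.
By the pigeonhole principle, the 17th integer has to be the second member of some pair, so 16 + 1 = 17.

17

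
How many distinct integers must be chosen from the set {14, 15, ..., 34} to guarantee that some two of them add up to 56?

16

A set avoiding the sum 56 can contain at most one of each pair {x, 56−x}, plus the 9 elements whose complement lies outside the range or equal to its own complement.
The integers 14, …, 28 (15 of them) are such a set: any two sum to at least 14+15 = 29 and at most 27+28 = 55 < 56.
By pigeonhole, any 16th integer completes one of the 6 pairs, so 16 choices force a sum of 56.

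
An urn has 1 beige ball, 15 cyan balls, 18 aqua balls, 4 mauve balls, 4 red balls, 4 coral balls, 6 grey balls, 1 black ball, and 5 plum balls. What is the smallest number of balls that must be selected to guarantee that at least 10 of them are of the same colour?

By pigeonhole, the 9 colours are the holes; the balls drawn are the pigeons.
To avoid 10 of any one colour, the worst case takes at most 9 of each colour, or every ball of a colour that has fewer than 9.
That gives 1 + 9 + 9 + 4 + 4 + 4 + 6 + 1 + 5 = 43 balls with no colour reaching 10.
The next ball forces some colour to 10, so 43 + 1 = 44.

44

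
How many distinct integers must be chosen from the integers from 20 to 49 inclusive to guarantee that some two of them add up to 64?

Group the elements by complementary pair {x, 64−x}: {20,44}, {21,43}, {22,42}, …, giving 12 two-element pairs, the single value 32 (it cannot pair with itself since the integers are distinct), and 5 integers whose partner 64−x falls outside [20,49].
Pigeonhole: treating each of those 18 groups as a pigeonhole, one can pick one integer per group — 18 integers — with no two summing to 64.
The 19th integer lands in an occupied pair, forcing a sum of 64.

19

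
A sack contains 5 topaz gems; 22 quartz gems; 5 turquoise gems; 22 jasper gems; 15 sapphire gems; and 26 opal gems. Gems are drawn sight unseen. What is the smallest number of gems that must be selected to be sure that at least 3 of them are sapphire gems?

In the worst case for collecting sapphire gems, every non-sapphire gem comes out first.
There are 5 + 22 + 5 + 22 + 26 = 80 non-sapphire gems altogether.
After those, each further gem must be sapphire, so 80 + 3 = 83 draws guarantee 3 sapphire gems.

83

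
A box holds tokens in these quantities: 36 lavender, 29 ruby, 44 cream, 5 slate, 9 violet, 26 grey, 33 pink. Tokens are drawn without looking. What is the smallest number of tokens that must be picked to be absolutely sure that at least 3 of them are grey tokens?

In the worst case for collecting grey tokens, every non-grey token comes out first.
There are 36 + 29 + 44 + 5 + 9 + 33 = 156 non-grey tokens altogether.
After those, each further token must be grey, so 156 + 3 = 159 draws guarantee 3 grey tokens.

159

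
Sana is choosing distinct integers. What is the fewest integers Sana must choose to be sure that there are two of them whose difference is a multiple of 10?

Integers whose pairwise differences are multiples of 10 are exactly those sharing a remainder mod 10. By the pigeonhole principle, the 10 residue classes mod 10 are the pigeonholes.
With 10 integers one could put 1 in each residue class and have no class reach 2.
The 11th integer pushes some class to 2, so 10·1 + 1 = 11.

11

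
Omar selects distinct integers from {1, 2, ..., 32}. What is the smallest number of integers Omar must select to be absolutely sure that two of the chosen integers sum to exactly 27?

20

Group the elements by complementary pair {x, 27−x}: {1,26}, {2,25}, {3,24}, …, giving 13 two-element pairs and 6 integers whose partner 27−x falls outside [1,32].
Treating each of those 19 groups as a pigeonhole, one can pick one integer per group — 19 integers — with no two summing to 27.
The 20th integer lands in an occupied pair, forcing a sum of 27.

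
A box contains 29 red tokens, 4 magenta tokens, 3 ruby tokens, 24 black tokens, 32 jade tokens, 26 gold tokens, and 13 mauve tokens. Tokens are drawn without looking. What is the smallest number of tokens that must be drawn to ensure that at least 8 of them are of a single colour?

43

An adversary could hand out at most 7 tokens per colour (magenta, ruby run out sooner): 7 + 4 + 3 + 7 + 7 + 7 + 7 = 42 tokens and still no colour has 8.
Pigeonhole: one more token lands in a colour already at 7, so 43 draws are enough and 42 are not.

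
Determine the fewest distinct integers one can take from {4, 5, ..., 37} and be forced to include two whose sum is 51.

23

Group the elements by complementary pair {x, 51−x}: {14,37}, {15,36}, {16,35}, …, giving 12 two-element pairs and 10 integers whose partner 51−x falls outside [4,37].
Treating each of those 22 groups as a pigeonhole, one can pick one integer per group — 22 integers — with no two summing to 51.
The 23rd integer lands in an occupied pair, forcing a sum of 51.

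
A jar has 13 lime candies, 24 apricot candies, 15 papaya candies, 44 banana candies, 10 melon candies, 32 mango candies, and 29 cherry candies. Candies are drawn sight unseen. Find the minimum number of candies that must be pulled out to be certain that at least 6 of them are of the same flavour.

The 7 flavours are the holes; the candies drawn are the pigeons.
To avoid 6 of any one flavour, the worst case takes at most 5 of each flavour.
That gives 5 + 5 + 5 + 5 + 5 + 5 + 5 = 35 candies with no flavour reaching 6.
The next candy forces some flavour to 6, so 35 + 1 = 36.

36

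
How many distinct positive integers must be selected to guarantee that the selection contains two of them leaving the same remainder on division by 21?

Pigeonhole: the 21 residue classes mod 21 are the pigeonholes.
With 21 integers one could put 1 in each residue class and have no class reach 2.
The 22nd integer pushes some class to 2, so 21·1 + 1 = 22.

22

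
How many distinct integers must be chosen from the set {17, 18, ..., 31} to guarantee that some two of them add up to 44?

Two chosen integers sum to 44 exactly when both halves of some pair {x, 44−x} with 17 ≤ x ≤ 44−x ≤ 27 are chosen — 5 such pairs.
The remaining 5 elements (those with no distinct partner in range) can never complete a 44-sum, so the worst case takes all of them and one from each pair: 5 + 5 = 10.
By the pigeonhole principle, the 11th integer has to be the second member of some pair, so 10 + 1 = 11.

11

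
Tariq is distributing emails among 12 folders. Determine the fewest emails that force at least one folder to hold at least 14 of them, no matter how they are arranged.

157

With 156 emails one could put exactly 13 in each of the 12 folders, and no folder would reach 14.
By pigeonhole, one more email must land in a folder that already has 13, giving it 14.
So 12 × 13 + 1 = 157 emails are required.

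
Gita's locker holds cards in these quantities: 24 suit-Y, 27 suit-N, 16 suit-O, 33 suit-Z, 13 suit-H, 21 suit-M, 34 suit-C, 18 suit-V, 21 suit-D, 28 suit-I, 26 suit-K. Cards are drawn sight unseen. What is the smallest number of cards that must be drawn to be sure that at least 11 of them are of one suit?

An adversary could hand out at most 10 cards per suit: 10 + 10 + 10 + 10 + 10 + 10 + 10 + 10 + 10 + 10 + 10 = 110 cards and still no suit has 11.
By the pigeonhole principle, one more card lands in a suit already at 10, so 111 draws are enough and 110 are not.

111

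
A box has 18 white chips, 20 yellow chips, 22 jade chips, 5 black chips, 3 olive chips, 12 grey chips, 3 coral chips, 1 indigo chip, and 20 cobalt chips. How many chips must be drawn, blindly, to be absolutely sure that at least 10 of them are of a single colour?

By the pigeonhole principle, the 9 colours are the holes; the chips drawn are the pigeons.
To avoid 10 of any one colour, the worst case takes at most 9 of each colour, or every chip of a colour that has fewer than 9.
That gives 9 + 9 + 9 + 5 + 3 + 9 + 3 + 1 + 9 = 57 chips with no colour reaching 10.
The next chip forces some colour to 10, so 57 + 1 = 58.

58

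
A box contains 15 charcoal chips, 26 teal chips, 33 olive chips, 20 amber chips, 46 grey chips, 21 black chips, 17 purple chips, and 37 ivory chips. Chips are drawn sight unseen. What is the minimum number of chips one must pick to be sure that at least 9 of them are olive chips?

191

In the worst case for collecting olive chips, every non-olive chip comes out first.
There are 15 + 26 + 20 + 46 + 21 + 17 + 37 = 182 non-olive chips altogether.
After those, each further chip must be olive, so 182 + 9 = 191 draws guarantee 9 olive chips.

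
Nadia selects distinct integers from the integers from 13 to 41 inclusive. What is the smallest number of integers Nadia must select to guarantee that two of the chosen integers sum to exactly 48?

Group the elements by complementary pair {x, 48−x}: {13,35}, {14,34}, {15,33}, …, giving 11 two-element pairs, the single value 24 (it cannot pair with itself since the integers are distinct), and 6 integers whose partner 48−x falls outside [13,41].
Pigeonhole: treating each of those 18 groups as a pigeonhole, one can pick one integer per group — 18 integers — with no two summing to 48.
The 19th integer lands in an occupied pair, forcing a sum of 48.

19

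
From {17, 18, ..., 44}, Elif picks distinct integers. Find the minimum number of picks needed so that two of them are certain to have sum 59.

16

Two chosen integers sum to 59 exactly when both halves of some pair {x, 59−x} with 17 ≤ x ≤ 59−x ≤ 42 are chosen — 13 such pairs.
The remaining 2 elements (those with no distinct partner in range) can never complete a 59-sum, so the worst case takes all of them and one from each pair: 2 + 13 = 15.
By pigeonhole, the 16th integer has to be the second member of some pair, so 15 + 1 = 16.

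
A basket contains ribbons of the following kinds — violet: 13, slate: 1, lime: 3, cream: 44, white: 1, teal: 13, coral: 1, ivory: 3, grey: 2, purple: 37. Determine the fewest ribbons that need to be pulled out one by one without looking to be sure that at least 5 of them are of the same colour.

28

An adversary could hand out at most 4 ribbons per colour (6 colours run out sooner): 4 + 1 + 3 + 4 + 1 + 4 + 1 + 3 + 2 + 4 = 27 ribbons and still no colour has 5.
By the pigeonhole principle, one more ribbon lands in a colour already at 4, so 28 draws are enough and 27 are not.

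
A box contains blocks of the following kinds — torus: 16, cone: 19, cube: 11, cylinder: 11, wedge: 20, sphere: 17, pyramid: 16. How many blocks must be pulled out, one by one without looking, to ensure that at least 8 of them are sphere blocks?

In the worst case for collecting sphere blocks, every non-sphere block comes out first.
There are 16 + 19 + 11 + 11 + 20 + 16 = 93 non-sphere blocks altogether.
After those, each further block must be sphere, so 93 + 8 = 101 draws guarantee 8 sphere blocks.

101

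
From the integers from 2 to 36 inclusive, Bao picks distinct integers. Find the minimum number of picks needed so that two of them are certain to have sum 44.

22

Two chosen integers sum to 44 exactly when both halves of some pair {x, 44−x} with 8 ≤ x ≤ 44−x ≤ 36 are chosen — 14 such pairs.
The remaining 7 elements (those with no distinct partner in range) can never complete a 44-sum, so the worst case takes all of them and one from each pair: 7 + 14 = 21.
Pigeonhole: the 22nd integer has to be the second member of some pair, so 21 + 1 = 22.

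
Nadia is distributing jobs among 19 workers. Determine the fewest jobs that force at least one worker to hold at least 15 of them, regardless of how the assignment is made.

267

With 266 jobs one could put exactly 14 in each of the 19 workers, and no worker would reach 15.
One more job must land in a worker that already has 14, giving it 15.
So 19 × 14 + 1 = 267 jobs are required.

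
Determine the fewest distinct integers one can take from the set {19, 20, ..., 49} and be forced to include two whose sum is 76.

21

Two chosen integers sum to 76 exactly when both halves of some pair {x, 76−x} with 27 ≤ x ≤ 76−x ≤ 49 are chosen — 11 such pairs.
The remaining 9 elements (those with no distinct partner in range) can never complete a 76-sum, so the worst case takes all of them and one from each pair: 9 + 11 = 20.
Pigeonhole: the 21st integer has to be the second member of some pair, so 20 + 1 = 21.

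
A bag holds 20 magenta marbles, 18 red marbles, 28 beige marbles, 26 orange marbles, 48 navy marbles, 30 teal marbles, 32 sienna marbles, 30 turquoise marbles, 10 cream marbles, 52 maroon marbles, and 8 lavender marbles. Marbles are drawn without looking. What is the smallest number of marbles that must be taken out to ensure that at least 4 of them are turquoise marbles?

In the worst case for collecting turquoise marbles, every non-turquoise marble comes out first.
There are 20 + 18 + 28 + 26 + 48 + 30 + 32 + 10 + 52 + 8 = 272 non-turquoise marbles altogether.
After those, each further marble must be turquoise, so 272 + 4 = 276 draws guarantee 4 turquoise marbles.

276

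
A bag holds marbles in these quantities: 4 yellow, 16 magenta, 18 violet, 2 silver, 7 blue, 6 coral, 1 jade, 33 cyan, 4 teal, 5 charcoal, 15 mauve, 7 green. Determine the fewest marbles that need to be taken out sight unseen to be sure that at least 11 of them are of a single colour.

77

The 12 colours are the holes; the marbles drawn are the pigeons.
To avoid 11 of any one colour, the worst case takes at most 10 of each colour, or every marble of a colour that has fewer than 10.
That gives 4 + 10 + 10 + 2 + 7 + 6 + 1 + 10 + 4 + 5 + 10 + 7 = 76 marbles with no colour reaching 11.
The next marble forces some colour to 11, so 76 + 1 = 77.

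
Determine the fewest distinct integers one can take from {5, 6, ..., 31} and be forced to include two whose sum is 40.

17

A set avoiding the sum 40 can contain at most one of each pair {x, 40−x}, plus the 5 elements whose complement lies outside the range or equal to its own complement.
The integers 5, …, 20 (16 of them) are such a set: any two sum to at least 5+6 = 11 and at most 19+20 = 39 < 40.
By the pigeonhole principle, any 17th integer completes one of the 11 pairs, so 17 choices force a sum of 40.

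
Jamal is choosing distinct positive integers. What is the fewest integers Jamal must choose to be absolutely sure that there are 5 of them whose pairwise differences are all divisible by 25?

101

Integers whose pairwise differences are multiples of 25 are exactly those sharing a remainder mod 25. The 25 residue classes mod 25 are the pigeonholes.
With 100 integers one could put 4 in each residue class and have no class reach 5.
The 101st integer pushes some class to 5, so 25·4 + 1 = 101.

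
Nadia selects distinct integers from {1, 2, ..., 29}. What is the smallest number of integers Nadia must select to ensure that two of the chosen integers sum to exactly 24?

19

A set avoiding the sum 24 can contain at most one of each pair {x, 24−x}, plus the 7 elements whose complement lies outside the range or equal to its own complement.
The integers 12, …, 29 (18 of them) are such a set: any two sum to at least 12+13 = 25 > 24.
By pigeonhole, any 19th integer completes one of the 11 pairs, so 19 choices force a sum of 24.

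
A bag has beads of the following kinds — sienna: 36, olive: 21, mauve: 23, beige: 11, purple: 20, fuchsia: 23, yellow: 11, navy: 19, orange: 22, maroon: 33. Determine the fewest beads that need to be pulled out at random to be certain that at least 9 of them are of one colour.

81

An adversary could hand out at most 8 beads per colour: 8 + 8 + 8 + 8 + 8 + 8 + 8 + 8 + 8 + 8 = 80 beads and still no colour has 9.
One more bead lands in a colour already at 8, so 81 draws are enough and 80 are not.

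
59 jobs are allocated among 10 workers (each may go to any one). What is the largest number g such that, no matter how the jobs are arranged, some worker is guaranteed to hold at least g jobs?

By pigeonhole, the 10 workers are the holes and the 59 jobs are the pigeons.
If every worker held at most 5 jobs, the total would be at most 10 × 5 = 50, which is less than 59.
So some worker holds at least ⌈59/10⌉ = 6 jobs.

6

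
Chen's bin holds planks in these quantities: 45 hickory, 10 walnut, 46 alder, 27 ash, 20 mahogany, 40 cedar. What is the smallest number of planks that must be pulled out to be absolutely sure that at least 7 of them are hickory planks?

In the worst case for collecting hickory planks, every non-hickory plank comes out first.
There are 10 + 46 + 27 + 20 + 40 = 143 non-hickory planks altogether.
After those, each further plank must be hickory, so 143 + 7 = 150 draws guarantee 7 hickory planks.

150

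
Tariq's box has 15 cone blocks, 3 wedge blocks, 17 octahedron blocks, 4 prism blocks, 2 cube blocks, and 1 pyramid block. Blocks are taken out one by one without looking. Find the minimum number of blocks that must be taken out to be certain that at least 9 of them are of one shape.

27

An adversary could hand out at most 8 blocks per shape (4 shapes run out sooner): 8 + 3 + 8 + 4 + 2 + 1 = 26 blocks and still no shape has 9.
One more block lands in a shape already at 8, so 27 draws are enough and 26 are not.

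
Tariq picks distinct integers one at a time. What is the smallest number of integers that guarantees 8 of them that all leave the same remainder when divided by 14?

The 14 residue classes mod 14 are the pigeonholes.
With 98 integers one could put 7 in each residue class and have no class reach 8.
The 99th integer pushes some class to 8, so 14·7 + 1 = 99.

99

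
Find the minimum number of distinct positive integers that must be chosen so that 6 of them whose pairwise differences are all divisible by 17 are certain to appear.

86

Integers whose pairwise differences are multiples of 17 are exactly those sharing a remainder mod 17. The 17 residue classes mod 17 are the pigeonholes.
With 85 integers one could put 5 in each residue class and have no class reach 6.
The 86th integer pushes some class to 6, so 17·5 + 1 = 86.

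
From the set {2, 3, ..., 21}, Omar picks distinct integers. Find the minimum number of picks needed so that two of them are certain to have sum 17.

Group the elements by complementary pair {x, 17−x}: {2,15}, {3,14}, {4,13}, …, giving 7 two-element pairs and 6 integers whose partner 17−x falls outside [2,21].
Treating each of those 13 groups as a pigeonhole, one can pick one integer per group — 13 integers — with no two summing to 17.
The 14th integer lands in an occupied pair, forcing a sum of 17.

14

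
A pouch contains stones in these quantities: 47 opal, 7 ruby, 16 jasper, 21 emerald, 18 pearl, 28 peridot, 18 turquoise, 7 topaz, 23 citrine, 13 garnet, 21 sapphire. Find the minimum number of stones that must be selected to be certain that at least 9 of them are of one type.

87

An adversary could hand out at most 8 stones per type (ruby, topaz run out sooner): 8 + 7 + 8 + 8 + 8 + 8 + 8 + 7 + 8 + 8 + 8 = 86 stones and still no type has 9.
One more stone lands in a type already at 8, so 87 draws are enough and 86 are not.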